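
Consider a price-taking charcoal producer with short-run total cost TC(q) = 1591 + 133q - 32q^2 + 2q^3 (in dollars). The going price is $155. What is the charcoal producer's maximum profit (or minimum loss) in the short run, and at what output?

Profit = -$139 at q = 11

AVC = 133 - 32q + 2q^2 has its minimum $5 at q = 8; price $155 clears that bar, so the firm operates.
With MC = 133 - 64q + 6q^2, P = MC on the upward-sloping part at q* = 11.
TR = 155·11 = 1705. TC = 1591 + 253 = 1844. Profit = 1705 − 1844 = -$139.
Shutting down would mean losing the fixed cost of $1591, so operating at a loss of $139 is better by $1452.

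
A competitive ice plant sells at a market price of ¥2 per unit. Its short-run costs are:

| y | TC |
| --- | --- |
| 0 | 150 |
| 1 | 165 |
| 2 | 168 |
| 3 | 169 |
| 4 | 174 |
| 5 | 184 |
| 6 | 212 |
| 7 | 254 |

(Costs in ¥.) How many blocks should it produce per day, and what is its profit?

Tabulate TR − TC: y=0: -150; y=1: -163; y=2: -164; y=3: -163; y=4: -166; y=5: -174; y=6: -200; y=7: -240.
Profit is highest at y = 0. Equivalently, the lowest AVC in the table is 24/4 ≈ ¥6 at y = 4, and P = ¥2 falls below it — price never covers variable cost, so the firm shuts down and loses only its fixed cost.

y = 0 (shut down); profit = -¥150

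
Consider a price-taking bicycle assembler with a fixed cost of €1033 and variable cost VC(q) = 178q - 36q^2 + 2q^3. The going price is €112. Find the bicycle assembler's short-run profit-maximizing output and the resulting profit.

Profit = -€65 at q = 11

AVC = 178 - 36q + 2q^2 has its minimum €16 at q = 9; price €112 clears that bar, so the firm operates.
With MC = 178 - 72q + 6q^2, P = MC on the upward-sloping part at q* = 11.
TR = 112·11 = 1232. TC = 1033 + 264 = 1297. Profit = 1232 − 1297 = -€65.
By producing, the firm covers all variable cost plus €968 of fixed cost; shutting down would lose the full €1033.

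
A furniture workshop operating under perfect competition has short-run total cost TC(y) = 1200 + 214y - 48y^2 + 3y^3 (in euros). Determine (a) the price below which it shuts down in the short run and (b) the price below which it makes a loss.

Shutdown price = €22; break-even price = €154

Shutdown price = min AVC. AVC = 214 - 48y + 3y^2, with vertex at y = 8 and minimum €22.
ATC = 1200/y + 214 - 48y + 3y^2. Setting dATC/dy = −1200/y^2 − 48 + 6y = 0 gives y = 10 (since 6·10^3 − 48·10^2 = 1200).
min ATC = 1200/10 + 214 − 48·10 + 3·10^2 = €154. That is the break-even price.
Between these two prices the firm operates at a loss; above €154 it earns a profit.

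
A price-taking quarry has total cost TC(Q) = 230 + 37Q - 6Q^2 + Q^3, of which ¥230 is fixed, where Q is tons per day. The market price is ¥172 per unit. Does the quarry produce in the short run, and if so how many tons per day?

Strip out fixed cost: VC = 37Q - 6Q^2 + Q^3. Then AVC = 37 - 6Q + Q^2 and MC = 37 - 12Q + 3Q^2.
AVC is minimized where dAVC/dQ = -6 + 2Q = 0, at Q = 3; min AVC = 37 - 6·3 + 3^2 = ¥28.
Because ¥172 ≥ ¥28, revenue can cover variable cost; the firm operates.
P = MC gives -135 - 12Q + 3Q^2 = 0, with roots -5 and 9. Take the larger (rising MC): Q* = 9.
Check: AVC at Q = 9 is ¥64 ≤ P, so revenue covers variable cost.
Profit = P·Q − TC = 172·9 − 806 = ¥742.

Produce at Q = 9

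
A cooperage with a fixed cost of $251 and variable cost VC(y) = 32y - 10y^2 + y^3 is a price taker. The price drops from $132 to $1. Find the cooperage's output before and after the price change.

AVC = 32 - 10y + y^2, minimized at y = 5 where min AVC = $7. MC = 32 - 20y + 3y^2.
With P = $132 above the shutdown price, P = MC gives y = 10.
At P = $1 < min AVC = $7, price no longer covers variable cost at any output, so the firm shuts down: y = 0.

Output falls from 10 to 0 (the firm shuts down)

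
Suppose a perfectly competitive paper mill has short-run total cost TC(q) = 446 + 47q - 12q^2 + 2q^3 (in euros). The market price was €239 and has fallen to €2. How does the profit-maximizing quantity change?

MC = 47 - 24q + 6q^2; the shutdown threshold is min AVC = €29 (at q = 3).
At P = €239 ≥ min AVC, set P = MC on the rising branch: q = 8.
At P = €2 < min AVC = €29, price no longer covers variable cost at any output, so the firm shuts down: q = 0.

Output falls from 8 to 0 (the firm shuts down)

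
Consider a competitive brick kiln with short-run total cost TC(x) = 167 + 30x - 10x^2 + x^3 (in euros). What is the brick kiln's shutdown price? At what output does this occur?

€5 per unit, at x = 5

Short-run supply begins at min AVC. From VC = 30x - 10x^2 + x^3, AVC = 30 - 10x + x^2.
dAVC/dx = -10 + 2x = 0 gives x = 5. min AVC = 30 - 10·5 + 5^2 = 5.
For P < €5 the firm produces nothing.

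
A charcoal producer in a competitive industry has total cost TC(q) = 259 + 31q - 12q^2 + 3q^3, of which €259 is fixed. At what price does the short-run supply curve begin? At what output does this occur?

The firm shuts down when price falls below the minimum of average variable cost. AVC = VC/q = 31 - 12q + 3q^2.
At the minimum of AVC, MC = AVC. MC = 31 - 24q + 9q^2; setting MC = AVC gives 6q^2 - 12q = 0, so q = 2. min AVC = 19.
For P < €19 the firm produces nothing.

€19 per unit, at q = 2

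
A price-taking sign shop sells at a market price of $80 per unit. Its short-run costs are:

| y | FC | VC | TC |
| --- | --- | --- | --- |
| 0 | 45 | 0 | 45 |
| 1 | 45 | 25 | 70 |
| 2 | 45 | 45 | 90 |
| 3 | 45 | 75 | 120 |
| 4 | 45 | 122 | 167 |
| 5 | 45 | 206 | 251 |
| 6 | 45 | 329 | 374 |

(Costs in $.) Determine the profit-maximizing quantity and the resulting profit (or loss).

Tabulate TR − TC: y=0: -45; y=1: 10; y=2: 70; y=3: 120; y=4: 153; y=5: 149; y=6: 106.
Profit is maximized at y = 4. AVC there is 122/4 = $30.50 ≤ P, so producing beats shutting down (which would give -$45).

y = 4; profit = $153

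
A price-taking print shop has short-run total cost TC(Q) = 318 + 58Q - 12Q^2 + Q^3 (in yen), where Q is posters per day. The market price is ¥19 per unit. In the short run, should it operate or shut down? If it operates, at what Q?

From TC, MC = TC'(Q) = 58 - 24Q + 3Q^2 and AVC = VC/Q = 58 - 12Q + Q^2.
The AVC parabola has its vertex at Q = 12/2 = 6, where AVC = 58 - 12·6 + 6^2 = ¥22.
Since P = ¥19 < min AVC = ¥22, price fails to cover variable cost at any output.
The firm minimizes its loss by shutting down and losing only its fixed cost of ¥318.

Shut down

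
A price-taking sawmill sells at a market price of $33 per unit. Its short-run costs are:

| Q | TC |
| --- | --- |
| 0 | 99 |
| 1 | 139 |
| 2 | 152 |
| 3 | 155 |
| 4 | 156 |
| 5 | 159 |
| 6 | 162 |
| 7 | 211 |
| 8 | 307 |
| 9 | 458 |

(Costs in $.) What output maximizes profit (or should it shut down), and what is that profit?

Q = 6; profit = $36

Tabulate TR − TC: Q=0: -99; Q=1: -106; Q=2: -86; Q=3: -56; Q=4: -24; Q=5: 6; Q=6: 36; Q=7: 20; Q=8: -43; Q=9: -161.
Profit is maximized at Q = 6. AVC there is 63/6 = $10.50 ≤ P, so producing beats shutting down (which would give -$99).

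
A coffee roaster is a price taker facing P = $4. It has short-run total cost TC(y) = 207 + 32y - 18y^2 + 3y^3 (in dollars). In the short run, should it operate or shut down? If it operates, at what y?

Shut down

From TC, MC = TC'(y) = 32 - 36y + 9y^2 and AVC = VC/y = 32 - 18y + 3y^2.
AVC hits its minimum where MC = AVC, at y = 3, giving min AVC = 32 - 18·3 + 3·3^2 = $5.
Since P = $4 < min AVC = $5, price fails to cover variable cost at any output.
Best response: produce nothing and absorb the $207 fixed cost.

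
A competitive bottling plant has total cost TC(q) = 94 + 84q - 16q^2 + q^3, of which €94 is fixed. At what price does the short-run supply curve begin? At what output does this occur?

€20 per unit, at q = 8

The shutdown price is the minimum of AVC. VC = 84q - 16q^2 + q^3, so AVC = 84 - 16q + q^2.
dAVC/dq = -16 + 2q = 0 gives q = 8. min AVC = 84 - 16·8 + 8^2 = 20.
So the shutdown price is €20.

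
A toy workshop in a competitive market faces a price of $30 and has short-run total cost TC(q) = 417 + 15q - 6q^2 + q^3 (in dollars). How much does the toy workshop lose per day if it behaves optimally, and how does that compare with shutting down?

AVC = 15 - 6q + q^2; min AVC = $6 at q = 3. Since P = $30 ≥ min AVC, the firm produces.
MC = 15 - 12q + 3q^2. Setting P = MC and taking the root on the rising branch gives q* = 5.
TR = 30·5 = 150. TC = 417 + 50 = 467. Profit = 150 − 467 = -$317.
That loss of $317 beats the $417 the firm would lose by shutting down; producing recovers $100 of fixed cost.

Profit = -$317 at q = 5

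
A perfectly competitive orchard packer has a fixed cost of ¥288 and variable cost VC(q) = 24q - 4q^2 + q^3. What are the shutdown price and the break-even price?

Shutdown price = min AVC. AVC = 24 - 4q + q^2, with vertex at q = 2 and minimum ¥20.
ATC = 288/q + 24 - 4q + q^2. Setting dATC/dq = −288/q^2 − 4 + 2q = 0 gives q = 6 (since 2·6^3 − 4·6^2 = 288).
min ATC = 288/6 + 24 − 4·6 + 6^2 = ¥84. That is the break-even price.
Between these two prices the firm operates at a loss; above ¥84 it earns a profit.

Shutdown price = ¥20; break-even price = ¥84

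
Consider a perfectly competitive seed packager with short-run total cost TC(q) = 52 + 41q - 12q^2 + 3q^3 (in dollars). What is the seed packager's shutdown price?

$29 per unit

Short-run supply begins at min AVC. From VC = 41q - 12q^2 + 3q^3, AVC = 41 - 12q + 3q^2.
At the minimum of AVC, MC = AVC. MC = 41 - 24q + 9q^2; setting MC = AVC gives 6q^2 - 12q = 0, so q = 2. min AVC = 29.
The firm shuts down for any P below $29.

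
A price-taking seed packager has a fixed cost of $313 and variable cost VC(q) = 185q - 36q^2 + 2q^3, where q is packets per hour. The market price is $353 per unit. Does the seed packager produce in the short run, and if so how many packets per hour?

Variable cost is VC = 185q - 36q^2 + 2q^3, so AVC = VC/q = 185 - 36q + 2q^2 and MC = dTC/dq = 185 - 72q + 6q^2.
The AVC parabola has its vertex at q = 36/4 = 9, where AVC = 185 - 36·9 + 2·9^2 = $23.
Since P = $353 ≥ min AVC = $23, price covers variable cost and the firm should produce.
Solving P = MC: -168 - 72q + 6q^2 = 0 ⇒ q = -2 or 14. On the upward-sloping branch, q* = 14.
Check: AVC at q = 14 is $73 ≤ P, so revenue covers variable cost.
Profit = P·q − TC = 353·14 − 1335 = $3607.

Produce at q = 14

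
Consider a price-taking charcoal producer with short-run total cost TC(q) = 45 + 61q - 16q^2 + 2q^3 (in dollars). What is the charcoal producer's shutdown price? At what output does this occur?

$29 per unit, at q = 4

Short-run supply begins at min AVC. From VC = 61q - 16q^2 + 2q^3, AVC = 61 - 16q + 2q^2.
dAVC/dq = -16 + 4q = 0 gives q = 4. min AVC = 61 - 16·4 + 2·4^2 = 29.
The firm shuts down for any P below $29.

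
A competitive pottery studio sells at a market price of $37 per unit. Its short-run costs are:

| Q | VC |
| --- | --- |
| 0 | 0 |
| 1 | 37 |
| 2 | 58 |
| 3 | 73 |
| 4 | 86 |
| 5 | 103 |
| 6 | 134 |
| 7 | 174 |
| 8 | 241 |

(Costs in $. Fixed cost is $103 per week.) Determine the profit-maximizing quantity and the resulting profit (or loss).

Compute π = P·Q − TC at each output: Q=0: -103; Q=1: -103; Q=2: -87; Q=3: -65; Q=4: -41; Q=5: -21; Q=6: -15; Q=7: -18; Q=8: -48.
Profit is maximized at Q = 6. AVC there is 134/6 = $22.33 ≤ P, so producing beats shutting down (which would give -$103).

Q = 6; profit = -$15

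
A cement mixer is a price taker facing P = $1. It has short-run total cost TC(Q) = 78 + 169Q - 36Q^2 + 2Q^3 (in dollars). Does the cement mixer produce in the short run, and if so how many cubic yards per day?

From TC, MC = TC'(Q) = 169 - 72Q + 6Q^2 and AVC = VC/Q = 169 - 36Q + 2Q^2.
AVC is minimized where dAVC/dQ = -36 + 4Q = 0, at Q = 9; min AVC = 169 - 36·9 + 2·9^2 = $7.
P = $1 lies below min AVC = $7; no output level covers variable cost.
Shutting down limits the loss to fixed cost, $78.

Shut down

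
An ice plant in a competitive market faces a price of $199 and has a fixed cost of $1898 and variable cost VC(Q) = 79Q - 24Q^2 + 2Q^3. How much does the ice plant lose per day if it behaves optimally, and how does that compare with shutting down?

AVC = 79 - 24Q + 2Q^2 has its minimum $7 at Q = 6; price $199 clears that bar, so the firm operates.
With MC = 79 - 48Q + 6Q^2, P = MC on the upward-sloping part at Q* = 10.
TR = 199·10 = 1990. TC = 1898 + 390 = 2288. Profit = 1990 − 2288 = -$298.
Shutting down would mean losing the fixed cost of $1898, so operating at a loss of $298 is better by $1600.

Profit = -$298 at Q = 10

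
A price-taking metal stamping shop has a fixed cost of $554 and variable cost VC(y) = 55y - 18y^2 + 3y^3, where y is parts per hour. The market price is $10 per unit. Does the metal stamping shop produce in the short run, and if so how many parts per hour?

Shut down

Variable cost is VC = 55y - 18y^2 + 3y^3, so AVC = VC/y = 55 - 18y + 3y^2 and MC = dTC/dy = 55 - 36y + 9y^2.
The AVC parabola has its vertex at y = 18/6 = 3, where AVC = 55 - 18·3 + 3·3^2 = $28.
P = $10 lies below min AVC = $28; no output level covers variable cost.
Best response: produce nothing and absorb the $554 fixed cost.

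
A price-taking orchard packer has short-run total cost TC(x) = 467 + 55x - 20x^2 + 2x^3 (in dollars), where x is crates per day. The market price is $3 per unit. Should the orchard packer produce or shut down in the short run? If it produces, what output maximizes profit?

Shut down

Variable cost is VC = 55x - 20x^2 + 2x^3, so AVC = VC/x = 55 - 20x + 2x^2 and MC = dTC/dx = 55 - 40x + 6x^2.
AVC is minimized where dAVC/dx = -20 + 4x = 0, at x = 5; min AVC = 55 - 20·5 + 2·5^2 = $5.
P = $3 lies below min AVC = $5; no output level covers variable cost.
Best response: produce nothing and absorb the $467 fixed cost.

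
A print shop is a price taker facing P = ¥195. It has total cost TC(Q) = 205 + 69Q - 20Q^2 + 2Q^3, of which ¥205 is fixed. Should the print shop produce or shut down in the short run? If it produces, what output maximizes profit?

Variable cost is VC = 69Q - 20Q^2 + 2Q^3, so AVC = VC/Q = 69 - 20Q + 2Q^2 and MC = dTC/dQ = 69 - 40Q + 6Q^2.
AVC hits its minimum where MC = AVC, at Q = 5, giving min AVC = 69 - 20·5 + 2·5^2 = ¥19.
Because ¥195 ≥ ¥19, revenue can cover variable cost; the firm operates.
P = MC gives -126 - 40Q + 6Q^2 = 0, with roots -7/3 and 9. Take the larger (rising MC): Q* = 9.
Check: AVC at Q = 9 is ¥51 ≤ P, so revenue covers variable cost.
Profit = P·Q − TC = 195·9 − 664 = ¥1091.

Produce at Q = 9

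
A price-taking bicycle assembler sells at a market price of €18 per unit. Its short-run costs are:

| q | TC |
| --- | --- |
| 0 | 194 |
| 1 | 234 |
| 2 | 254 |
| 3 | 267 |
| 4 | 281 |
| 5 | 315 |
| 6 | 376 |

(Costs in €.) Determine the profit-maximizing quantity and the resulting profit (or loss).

Compute π = P·q − TC at each output: q=0: -194; q=1: -216; q=2: -218; q=3: -213; q=4: -209; q=5: -225; q=6: -268.
Profit is highest at q = 0. Equivalently, the lowest AVC in the table is 87/4 ≈ €21.75 at q = 4, and P = €18 falls below it — price never covers variable cost, so the firm shuts down and loses only its fixed cost.

q = 0 (shut down); profit = -€194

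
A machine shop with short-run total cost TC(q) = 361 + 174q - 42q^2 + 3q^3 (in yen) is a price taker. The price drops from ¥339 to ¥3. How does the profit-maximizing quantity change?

MC = 174 - 84q + 9q^2; the shutdown threshold is min AVC = ¥27 (at q = 7).
At P = ¥339 ≥ min AVC, set P = MC on the rising branch: q = 11.
At P = ¥3 < min AVC = ¥27, price no longer covers variable cost at any output, so the firm shuts down: q = 0.

Output falls from 11 to 0 (the firm shuts down)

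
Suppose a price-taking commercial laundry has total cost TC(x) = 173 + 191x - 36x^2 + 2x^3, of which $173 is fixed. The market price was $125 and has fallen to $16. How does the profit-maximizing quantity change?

Output falls from 11 to 0 (the firm shuts down)

AVC = 191 - 36x + 2x^2, minimized at x = 9 where min AVC = $29. MC = 191 - 72x + 6x^2.
With P = $125 above the shutdown price, P = MC gives x = 11.
At P = $16 < min AVC = $29, price no longer covers variable cost at any output, so the firm shuts down: x = 0.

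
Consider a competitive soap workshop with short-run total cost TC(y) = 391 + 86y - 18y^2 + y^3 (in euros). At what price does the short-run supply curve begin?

€5 per unit

The firm shuts down when price falls below the minimum of average variable cost. AVC = VC/y = 86 - 18y + y^2.
dAVC/dy = -18 + 2y = 0 gives y = 9. min AVC = 86 - 18·9 + 9^2 = 5.
For P < €5 the firm produces nothing.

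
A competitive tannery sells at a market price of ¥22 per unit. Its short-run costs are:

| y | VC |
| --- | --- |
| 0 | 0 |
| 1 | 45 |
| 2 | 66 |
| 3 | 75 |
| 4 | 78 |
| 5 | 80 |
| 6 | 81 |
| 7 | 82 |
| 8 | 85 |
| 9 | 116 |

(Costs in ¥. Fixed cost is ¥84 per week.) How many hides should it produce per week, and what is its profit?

Tabulate TR − TC: y=0: -84; y=1: -107; y=2: -106; y=3: -93; y=4: -74; y=5: -54; y=6: -33; y=7: -12; y=8: 7; y=9: -2.
Profit is maximized at y = 8. AVC there is 85/8 = ¥10.62 ≤ P, so producing beats shutting down (which would give -¥84).

y = 8; profit = ¥7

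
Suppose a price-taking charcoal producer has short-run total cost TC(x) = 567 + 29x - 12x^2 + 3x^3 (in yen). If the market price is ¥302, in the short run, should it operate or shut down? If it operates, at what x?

From TC, MC = TC'(x) = 29 - 24x + 9x^2 and AVC = VC/x = 29 - 12x + 3x^2.
AVC is minimized where dAVC/dx = -12 + 6x = 0, at x = 2; min AVC = 29 - 12·2 + 3·2^2 = ¥17.
Since P = ¥302 ≥ min AVC = ¥17, price covers variable cost and the firm should produce.
P = MC gives -273 - 24x + 9x^2 = 0, with roots -13/3 and 7. Take the larger (rising MC): x* = 7.
Check: AVC at x = 7 is ¥92 ≤ P, so revenue covers variable cost.
Profit = P·x − TC = 302·7 − 1211 = ¥903.

Produce at x = 7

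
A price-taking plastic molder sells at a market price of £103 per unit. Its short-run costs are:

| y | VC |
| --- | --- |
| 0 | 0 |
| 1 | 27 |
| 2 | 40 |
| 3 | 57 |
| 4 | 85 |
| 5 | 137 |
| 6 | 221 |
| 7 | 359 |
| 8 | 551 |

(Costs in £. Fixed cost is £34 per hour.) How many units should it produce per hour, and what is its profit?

Compute π = P·y − TC at each output: y=0: -34; y=1: 42; y=2: 132; y=3: 218; y=4: 293; y=5: 344; y=6: 363; y=7: 328; y=8: 239.
Profit is maximized at y = 6. AVC there is 221/6 = £36.83 ≤ P, so producing beats shutting down (which would give -£34).

y = 6; profit = £363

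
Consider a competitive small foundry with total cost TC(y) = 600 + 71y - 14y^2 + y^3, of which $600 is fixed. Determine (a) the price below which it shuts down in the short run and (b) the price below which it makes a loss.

AVC = 71 - 14y + y^2; minimized at y = 7, giving min AVC = $22. That is the shutdown price.
ATC = 600/y + 71 - 14y + y^2. Setting dATC/dy = −600/y^2 − 14 + 2y = 0 gives y = 10 (since 2·10^3 − 14·10^2 = 600).
min ATC = 600/10 + 71 − 14·10 + 10^2 = $91. That is the break-even price.
For $22 ≤ P < $91 the firm produces at a loss; below $22 it shuts down.

Shutdown price = $22; break-even price = $91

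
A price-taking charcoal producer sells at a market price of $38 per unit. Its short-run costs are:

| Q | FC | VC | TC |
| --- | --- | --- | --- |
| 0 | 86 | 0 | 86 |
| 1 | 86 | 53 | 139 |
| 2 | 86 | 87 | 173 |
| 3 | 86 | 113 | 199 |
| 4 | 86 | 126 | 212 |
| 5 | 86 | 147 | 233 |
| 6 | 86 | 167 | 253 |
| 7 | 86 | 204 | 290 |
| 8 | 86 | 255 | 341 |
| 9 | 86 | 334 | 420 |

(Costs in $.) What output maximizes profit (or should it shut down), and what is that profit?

Compute π = P·Q − TC at each output: Q=0: -86; Q=1: -101; Q=2: -97; Q=3: -85; Q=4: -60; Q=5: -43; Q=6: -25; Q=7: -24; Q=8: -37; Q=9: -78.
Profit is maximized at Q = 7. AVC there is 204/7 = $29.14 ≤ P, so producing beats shutting down (which would give -$86).

Q = 7; profit = -$24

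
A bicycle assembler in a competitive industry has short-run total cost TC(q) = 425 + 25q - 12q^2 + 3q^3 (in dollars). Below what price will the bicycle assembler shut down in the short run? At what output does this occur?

$13 per unit, at q = 2

Short-run supply begins at min AVC. From VC = 25q - 12q^2 + 3q^3, AVC = 25 - 12q + 3q^2.
At the minimum of AVC, MC = AVC. MC = 25 - 24q + 9q^2; setting MC = AVC gives 6q^2 - 12q = 0, so q = 2. min AVC = 13.
The firm shuts down for any P below $13.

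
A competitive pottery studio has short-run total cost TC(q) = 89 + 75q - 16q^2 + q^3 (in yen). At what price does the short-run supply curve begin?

Short-run supply begins at min AVC. From VC = 75q - 16q^2 + q^3, AVC = 75 - 16q + q^2.
dAVC/dq = -16 + 2q = 0 gives q = 8. min AVC = 75 - 16·8 + 8^2 = 11.
The firm shuts down for any P below ¥11.

¥11 per unit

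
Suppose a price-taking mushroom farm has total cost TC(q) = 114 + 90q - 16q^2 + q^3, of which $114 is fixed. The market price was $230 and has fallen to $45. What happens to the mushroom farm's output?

AVC = 90 - 16q + q^2, minimized at q = 8 where min AVC = $26. MC = 90 - 32q + 3q^2.
At P = $230 ≥ min AVC, set P = MC on the rising branch: q = 14.
At P = $45 ≥ min AVC, set P = MC: q = 9. The firm stays open but cuts output.

Output falls from 14 to 9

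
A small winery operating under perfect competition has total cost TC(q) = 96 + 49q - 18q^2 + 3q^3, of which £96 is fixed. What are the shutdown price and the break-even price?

Shutdown price = £22; break-even price = £49

Shutdown price = min AVC. AVC = 49 - 18q + 3q^2, with vertex at q = 3 and minimum £22.
ATC = 96/q + 49 - 18q + 3q^2. Setting dATC/dq = −96/q^2 − 18 + 6q = 0 gives q = 4 (since 6·4^3 − 18·4^2 = 96).
min ATC = 96/4 + 49 − 18·4 + 3·4^2 = £49. That is the break-even price.
Between these two prices the firm operates at a loss; above £49 it earns a profit.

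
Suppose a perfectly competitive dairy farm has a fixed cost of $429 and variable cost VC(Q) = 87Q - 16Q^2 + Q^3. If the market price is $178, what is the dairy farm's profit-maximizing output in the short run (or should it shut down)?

Strip out fixed cost: VC = 87Q - 16Q^2 + Q^3. Then AVC = 87 - 16Q + Q^2 and MC = 87 - 32Q + 3Q^2.
AVC hits its minimum where MC = AVC, at Q = 8, giving min AVC = 87 - 16·8 + 8^2 = $23.
Since P = $178 ≥ min AVC = $23, price covers variable cost and the firm should produce.
P = MC gives -91 - 32Q + 3Q^2 = 0, with roots -7/3 and 13. Take the larger (rising MC): Q* = 13.
Check: AVC at Q = 13 is $48 ≤ P, so revenue covers variable cost.
Profit = P·Q − TC = 178·13 − 1053 = $1261.

Produce at Q = 13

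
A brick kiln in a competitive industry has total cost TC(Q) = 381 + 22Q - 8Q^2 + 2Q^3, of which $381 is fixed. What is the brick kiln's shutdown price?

Short-run supply begins at min AVC. From VC = 22Q - 8Q^2 + 2Q^3, AVC = 22 - 8Q + 2Q^2.
dAVC/dQ = -8 + 4Q = 0 gives Q = 2. min AVC = 22 - 8·2 + 2·2^2 = 14.
The firm shuts down for any P below $14.

$14 per unit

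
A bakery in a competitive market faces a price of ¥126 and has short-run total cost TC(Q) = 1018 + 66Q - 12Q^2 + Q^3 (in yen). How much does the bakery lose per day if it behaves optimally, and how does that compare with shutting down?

AVC = 66 - 12Q + Q^2; min AVC = ¥30 at Q = 6. Since P = ¥126 ≥ min AVC, the firm produces.
MC = 66 - 24Q + 3Q^2. Setting P = MC and taking the root on the rising branch gives Q* = 10.
TR = 126·10 = 1260. TC = 1018 + 460 = 1478. Profit = 1260 − 1478 = -¥218.
That loss of ¥218 beats the ¥1018 the firm would lose by shutting down; producing recovers ¥800 of fixed cost.

Profit = -¥218 at Q = 10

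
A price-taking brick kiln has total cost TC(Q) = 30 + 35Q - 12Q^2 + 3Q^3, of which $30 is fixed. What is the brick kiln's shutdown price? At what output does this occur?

$23 per unit, at Q = 2

The shutdown price is the minimum of AVC. VC = 35Q - 12Q^2 + 3Q^3, so AVC = 35 - 12Q + 3Q^2.
dAVC/dQ = -12 + 6Q = 0 gives Q = 2. min AVC = 35 - 12·2 + 3·2^2 = 23.
The firm shuts down for any P below $23.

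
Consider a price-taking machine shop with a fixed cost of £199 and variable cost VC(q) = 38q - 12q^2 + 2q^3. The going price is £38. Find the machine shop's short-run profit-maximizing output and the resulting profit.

Profit = -£135 at q = 4

AVC = 38 - 12q + 2q^2; min AVC = £20 at q = 3. Since P = £38 ≥ min AVC, the firm produces.
MC = 38 - 24q + 6q^2. Setting P = MC and taking the root on the rising branch gives q* = 4.
TR = 38·4 = 152. TC = 199 + 88 = 287. Profit = 152 − 287 = -£135.
By producing, the firm covers all variable cost plus £64 of fixed cost; shutting down would lose the full £199.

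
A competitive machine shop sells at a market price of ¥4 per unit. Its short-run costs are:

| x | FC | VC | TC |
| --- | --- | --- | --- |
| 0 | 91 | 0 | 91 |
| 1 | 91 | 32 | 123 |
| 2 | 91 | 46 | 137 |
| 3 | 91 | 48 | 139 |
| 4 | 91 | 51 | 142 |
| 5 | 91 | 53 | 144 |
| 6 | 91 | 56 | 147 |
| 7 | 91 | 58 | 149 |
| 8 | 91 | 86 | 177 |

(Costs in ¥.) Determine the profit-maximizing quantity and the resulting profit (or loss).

x = 0 (shut down); profit = -¥91

Tabulate TR − TC: x=0: -91; x=1: -119; x=2: -129; x=3: -127; x=4: -126; x=5: -124; x=6: -123; x=7: -121; x=8: -145.
Profit is highest at x = 0. Equivalently, the lowest AVC in the table is 58/7 ≈ ¥8.29 at x = 7, and P = ¥4 falls below it — price never covers variable cost, so the firm shuts down and loses only its fixed cost.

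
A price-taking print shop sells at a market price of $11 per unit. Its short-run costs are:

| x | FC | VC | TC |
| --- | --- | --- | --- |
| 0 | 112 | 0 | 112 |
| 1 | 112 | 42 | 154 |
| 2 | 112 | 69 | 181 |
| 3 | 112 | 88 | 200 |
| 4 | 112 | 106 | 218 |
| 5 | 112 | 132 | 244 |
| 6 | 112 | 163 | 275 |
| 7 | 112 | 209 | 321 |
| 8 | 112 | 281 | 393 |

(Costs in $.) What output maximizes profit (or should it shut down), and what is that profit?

x = 0 (shut down); profit = -$112

Profit at each row (π = 11x − TC): x=0: -112; x=1: -143; x=2: -159; x=3: -167; x=4: -174; x=5: -189; x=6: -209; x=7: -244; x=8: -305.
Profit is highest at x = 0. Equivalently, the lowest AVC in the table is 132/5 ≈ $26.40 at x = 5, and P = $11 falls below it — price never covers variable cost, so the firm shuts down and loses only its fixed cost.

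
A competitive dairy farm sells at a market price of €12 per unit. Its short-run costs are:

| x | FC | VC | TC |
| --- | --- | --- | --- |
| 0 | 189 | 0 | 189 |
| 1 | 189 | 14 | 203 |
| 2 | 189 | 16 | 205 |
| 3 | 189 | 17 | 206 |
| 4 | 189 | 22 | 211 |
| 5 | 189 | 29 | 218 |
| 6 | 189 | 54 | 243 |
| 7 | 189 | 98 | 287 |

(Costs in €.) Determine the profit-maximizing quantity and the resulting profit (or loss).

x = 5; profit = -€158

Tabulate TR − TC: x=0: -189; x=1: -191; x=2: -181; x=3: -170; x=4: -163; x=5: -158; x=6: -171; x=7: -203.
Profit is maximized at x = 5. AVC there is 29/5 = €5.80 ≤ P, so producing beats shutting down (which would give -€189).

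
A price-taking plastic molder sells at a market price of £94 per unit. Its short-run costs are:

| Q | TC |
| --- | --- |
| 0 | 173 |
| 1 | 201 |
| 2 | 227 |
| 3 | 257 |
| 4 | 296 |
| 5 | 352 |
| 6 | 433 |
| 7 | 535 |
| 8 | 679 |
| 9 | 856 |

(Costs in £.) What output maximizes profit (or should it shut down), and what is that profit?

Q = 6; profit = £131

Profit at each row (π = 94Q − TC): Q=0: -173; Q=1: -107; Q=2: -39; Q=3: 25; Q=4: 80; Q=5: 118; Q=6: 131; Q=7: 123; Q=8: 73; Q=9: -10.
Profit is maximized at Q = 6. AVC there is 260/6 = £43.33 ≤ P, so producing beats shutting down (which would give -£173).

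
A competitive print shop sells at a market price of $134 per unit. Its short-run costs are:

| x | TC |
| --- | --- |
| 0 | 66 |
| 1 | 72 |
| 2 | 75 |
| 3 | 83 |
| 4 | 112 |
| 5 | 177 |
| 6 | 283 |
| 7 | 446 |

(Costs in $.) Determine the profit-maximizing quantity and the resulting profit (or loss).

Profit at each row (π = 134x − TC): x=0: -66; x=1: 62; x=2: 193; x=3: 319; x=4: 424; x=5: 493; x=6: 521; x=7: 492.
Profit is maximized at x = 6. AVC there is 217/6 = $36.17 ≤ P, so producing beats shutting down (which would give -$66).

x = 6; profit = $521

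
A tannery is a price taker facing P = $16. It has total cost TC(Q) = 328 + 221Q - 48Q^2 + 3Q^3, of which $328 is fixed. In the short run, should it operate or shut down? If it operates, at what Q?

Strip out fixed cost: VC = 221Q - 48Q^2 + 3Q^3. Then AVC = 221 - 48Q + 3Q^2 and MC = 221 - 96Q + 9Q^2.
AVC is minimized where dAVC/dQ = -48 + 6Q = 0, at Q = 8; min AVC = 221 - 48·8 + 3·8^2 = $29.
With P < min AVC ($16 < $29), every unit sold adds to the loss.
The firm minimizes its loss by shutting down and losing only its fixed cost of $328.

Shut down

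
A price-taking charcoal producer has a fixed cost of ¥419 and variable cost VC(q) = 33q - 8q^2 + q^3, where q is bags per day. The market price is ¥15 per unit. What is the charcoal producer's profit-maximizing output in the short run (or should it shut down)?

Variable cost is VC = 33q - 8q^2 + q^3, so AVC = VC/q = 33 - 8q + q^2 and MC = dTC/dq = 33 - 16q + 3q^2.
The AVC parabola has its vertex at q = 8/2 = 4, where AVC = 33 - 8·4 + 4^2 = ¥17.
With P < min AVC (¥15 < ¥17), every unit sold adds to the loss.
Best response: produce nothing and absorb the ¥419 fixed cost.

Shut down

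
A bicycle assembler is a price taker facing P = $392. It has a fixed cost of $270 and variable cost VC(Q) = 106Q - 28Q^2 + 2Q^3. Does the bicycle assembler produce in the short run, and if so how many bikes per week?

Variable cost is VC = 106Q - 28Q^2 + 2Q^3, so AVC = VC/Q = 106 - 28Q + 2Q^2 and MC = dTC/dQ = 106 - 56Q + 6Q^2.
AVC hits its minimum where MC = AVC, at Q = 7, giving min AVC = 106 - 28·7 + 2·7^2 = $8.
Because $392 ≥ $8, revenue can cover variable cost; the firm operates.
Set P = MC: 392 = 106 - 56Q + 6Q^2 → -286 - 56Q + 6Q^2 = 0. The roots are Q = -11/3 and Q = 13; the profit-maximizing output is on the rising part of MC, so Q* = 13.
Check: AVC at Q = 13 is $80 ≤ P, so revenue covers variable cost.
Profit = P·Q − TC = 392·13 − 1310 = $3786.

Produce at Q = 13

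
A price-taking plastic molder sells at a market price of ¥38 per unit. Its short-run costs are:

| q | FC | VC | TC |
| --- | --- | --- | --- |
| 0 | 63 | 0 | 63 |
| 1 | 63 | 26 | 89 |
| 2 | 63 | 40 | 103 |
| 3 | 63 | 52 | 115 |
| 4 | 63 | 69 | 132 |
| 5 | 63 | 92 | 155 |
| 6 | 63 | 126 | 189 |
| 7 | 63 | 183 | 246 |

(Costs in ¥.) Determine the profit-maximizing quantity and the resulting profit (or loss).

Tabulate TR − TC: q=0: -63; q=1: -51; q=2: -27; q=3: -1; q=4: 20; q=5: 35; q=6: 39; q=7: 20.
Profit is maximized at q = 6. AVC there is 126/6 = ¥21 ≤ P, so producing beats shutting down (which would give -¥63).

q = 6; profit = ¥39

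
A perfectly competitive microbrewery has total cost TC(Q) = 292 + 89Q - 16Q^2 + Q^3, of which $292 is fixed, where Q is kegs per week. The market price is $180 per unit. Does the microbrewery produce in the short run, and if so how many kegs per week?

Strip out fixed cost: VC = 89Q - 16Q^2 + Q^3. Then AVC = 89 - 16Q + Q^2 and MC = 89 - 32Q + 3Q^2.
AVC is minimized where dAVC/dQ = -16 + 2Q = 0, at Q = 8; min AVC = 89 - 16·8 + 8^2 = $25.
Because $180 ≥ $25, revenue can cover variable cost; the firm operates.
Set P = MC: 180 = 89 - 32Q + 3Q^2 → -91 - 32Q + 3Q^2 = 0. The roots are Q = -7/3 and Q = 13; the profit-maximizing output is on the rising part of MC, so Q* = 13.
Check: AVC at Q = 13 is $50 ≤ P, so revenue covers variable cost.
Profit = P·Q − TC = 180·13 − 942 = $1398.

Produce at Q = 13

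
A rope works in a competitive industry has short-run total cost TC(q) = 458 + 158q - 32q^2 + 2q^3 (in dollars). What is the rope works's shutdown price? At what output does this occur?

The firm shuts down when price falls below the minimum of average variable cost. AVC = VC/q = 158 - 32q + 2q^2.
dAVC/dq = -32 + 4q = 0 gives q = 8. min AVC = 158 - 32·8 + 2·8^2 = 30.
So the shutdown price is $30.

$30 per unit, at q = 8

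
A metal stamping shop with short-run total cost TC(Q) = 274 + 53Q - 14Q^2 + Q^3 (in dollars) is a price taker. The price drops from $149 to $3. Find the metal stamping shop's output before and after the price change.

MC = 53 - 28Q + 3Q^2; the shutdown threshold is min AVC = $4 (at Q = 7).
At P = $149 ≥ min AVC, set P = MC on the rising branch: Q = 12.
At P = $3 < min AVC = $4, price no longer covers variable cost at any output, so the firm shuts down: Q = 0.

Output falls from 12 to 0 (the firm shuts down)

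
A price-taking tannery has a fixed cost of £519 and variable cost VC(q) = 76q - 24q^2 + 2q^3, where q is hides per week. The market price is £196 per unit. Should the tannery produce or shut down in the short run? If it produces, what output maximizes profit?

Produce at q = 10

From TC, MC = TC'(q) = 76 - 48q + 6q^2 and AVC = VC/q = 76 - 24q + 2q^2.
AVC is minimized where dAVC/dq = -24 + 4q = 0, at q = 6; min AVC = 76 - 24·6 + 2·6^2 = £4.
P = £196 exceeds min AVC = £4, so the firm stays open.
Set P = MC: 196 = 76 - 48q + 6q^2 → -120 - 48q + 6q^2 = 0. The roots are q = -2 and q = 10; the profit-maximizing output is on the rising part of MC, so q* = 10.
Check: AVC at q = 10 is £36 ≤ P, so revenue covers variable cost.
Profit = P·q − TC = 196·10 − 879 = £1081.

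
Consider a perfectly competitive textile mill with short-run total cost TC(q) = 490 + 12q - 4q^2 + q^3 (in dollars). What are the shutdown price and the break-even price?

AVC = 12 - 4q + q^2; minimized at q = 2, giving min AVC = $8. That is the shutdown price.
ATC = 490/q + 12 - 4q + q^2. Setting dATC/dq = −490/q^2 − 4 + 2q = 0 gives q = 7 (since 2·7^3 − 4·7^2 = 490).
min ATC = 490/7 + 12 − 4·7 + 7^2 = $103. That is the break-even price.
For $8 ≤ P < $103 the firm produces at a loss; below $8 it shuts down.

Shutdown price = $8; break-even price = $103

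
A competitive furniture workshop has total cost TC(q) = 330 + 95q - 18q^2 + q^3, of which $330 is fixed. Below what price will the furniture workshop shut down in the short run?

$14 per unit

The shutdown price is the minimum of AVC. VC = 95q - 18q^2 + q^3, so AVC = 95 - 18q + q^2.
dAVC/dq = -18 + 2q = 0 gives q = 9. min AVC = 95 - 18·9 + 9^2 = 14.
For P < $14 the firm produces nothing.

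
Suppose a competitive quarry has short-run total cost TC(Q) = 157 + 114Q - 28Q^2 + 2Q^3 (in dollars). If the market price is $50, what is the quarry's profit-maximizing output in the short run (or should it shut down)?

Variable cost is VC = 114Q - 28Q^2 + 2Q^3, so AVC = VC/Q = 114 - 28Q + 2Q^2 and MC = dTC/dQ = 114 - 56Q + 6Q^2.
AVC is minimized where dAVC/dQ = -28 + 4Q = 0, at Q = 7; min AVC = 114 - 28·7 + 2·7^2 = $16.
P = $50 exceeds min AVC = $16, so the firm stays open.
P = MC gives 64 - 56Q + 6Q^2 = 0, with roots 4/3 and 8. Take the larger (rising MC): Q* = 8.
Check: AVC at Q = 8 is $18 ≤ P, so revenue covers variable cost.
Profit = P·Q − TC = 50·8 − 301 = $99.

Produce at Q = 8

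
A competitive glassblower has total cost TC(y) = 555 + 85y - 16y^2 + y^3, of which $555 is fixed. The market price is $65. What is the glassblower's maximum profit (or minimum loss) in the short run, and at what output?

AVC = 85 - 16y + y^2 has its minimum $21 at y = 8; price $65 clears that bar, so the firm operates.
MC = 85 - 32y + 3y^2. Setting P = MC and taking the root on the rising branch gives y* = 10.
TR = 65·10 = 650. TC = 555 + 250 = 805. Profit = 650 − 805 = -$155.
Shutting down would mean losing the fixed cost of $555, so operating at a loss of $155 is better by $400.

Profit = -$155 at y = 10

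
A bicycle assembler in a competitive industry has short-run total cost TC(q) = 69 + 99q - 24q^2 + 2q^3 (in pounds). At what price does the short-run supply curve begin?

The shutdown price is the minimum of AVC. VC = 99q - 24q^2 + 2q^3, so AVC = 99 - 24q + 2q^2.
dAVC/dq = -24 + 4q = 0 gives q = 6. min AVC = 99 - 24·6 + 2·6^2 = 27.
The firm shuts down for any P below £27.

£27 per unit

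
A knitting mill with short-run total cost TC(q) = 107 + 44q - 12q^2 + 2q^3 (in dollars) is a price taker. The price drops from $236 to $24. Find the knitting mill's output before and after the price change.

Output falls from 8 to 0 (the firm shuts down)

MC = 44 - 24q + 6q^2; the shutdown threshold is min AVC = $26 (at q = 3).
With P = $236 above the shutdown price, P = MC gives q = 8.
At P = $24 < min AVC = $26, price no longer covers variable cost at any output, so the firm shuts down: q = 0.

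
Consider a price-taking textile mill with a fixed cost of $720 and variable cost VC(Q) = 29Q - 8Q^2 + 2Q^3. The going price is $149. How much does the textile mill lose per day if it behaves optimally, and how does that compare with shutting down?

Profit = -$144 at Q = 6

AVC = 29 - 8Q + 2Q^2 has its minimum $21 at Q = 2; price $149 clears that bar, so the firm operates.
MC = 29 - 16Q + 6Q^2. Setting P = MC and taking the root on the rising branch gives Q* = 6.
TR = 149·6 = 894. TC = 720 + 318 = 1038. Profit = 894 − 1038 = -$144.
That loss of $144 beats the $720 the firm would lose by shutting down; producing recovers $576 of fixed cost.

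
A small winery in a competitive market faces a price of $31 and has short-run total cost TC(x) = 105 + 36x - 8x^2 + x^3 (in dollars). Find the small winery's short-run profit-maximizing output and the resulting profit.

Profit = -$55 at x = 5

AVC = 36 - 8x + x^2 has its minimum $20 at x = 4; price $31 clears that bar, so the firm operates.
With MC = 36 - 16x + 3x^2, P = MC on the upward-sloping part at x* = 5.
TR = 31·5 = 155. TC = 105 + 105 = 210. Profit = 155 − 210 = -$55.
By producing, the firm covers all variable cost plus $50 of fixed cost; shutting down would lose the full $105.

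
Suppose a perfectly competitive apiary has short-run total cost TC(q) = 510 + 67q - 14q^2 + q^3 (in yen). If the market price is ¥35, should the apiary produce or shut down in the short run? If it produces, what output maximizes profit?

Produce at q = 8

Strip out fixed cost: VC = 67q - 14q^2 + q^3. Then AVC = 67 - 14q + q^2 and MC = 67 - 28q + 3q^2.
AVC hits its minimum where MC = AVC, at q = 7, giving min AVC = 67 - 14·7 + 7^2 = ¥18.
P = ¥35 exceeds min AVC = ¥18, so the firm stays open.
Set P = MC: 35 = 67 - 28q + 3q^2 → 32 - 28q + 3q^2 = 0. The roots are q = 4/3 and q = 8; the profit-maximizing output is on the rising part of MC, so q* = 8.
Check: AVC at q = 8 is ¥19 ≤ P, so revenue covers variable cost.
Profit = P·q − TC = 35·8 − 662 = -¥382, a loss, but smaller than the ¥510 fixed cost the firm would lose by shutting down.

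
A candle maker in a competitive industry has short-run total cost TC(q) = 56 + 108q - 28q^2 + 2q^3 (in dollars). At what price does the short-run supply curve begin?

The shutdown price is the minimum of AVC. VC = 108q - 28q^2 + 2q^3, so AVC = 108 - 28q + 2q^2.
dAVC/dq = -28 + 4q = 0 gives q = 7. min AVC = 108 - 28·7 + 2·7^2 = 10.
The firm shuts down for any P below $10.

$10 per unit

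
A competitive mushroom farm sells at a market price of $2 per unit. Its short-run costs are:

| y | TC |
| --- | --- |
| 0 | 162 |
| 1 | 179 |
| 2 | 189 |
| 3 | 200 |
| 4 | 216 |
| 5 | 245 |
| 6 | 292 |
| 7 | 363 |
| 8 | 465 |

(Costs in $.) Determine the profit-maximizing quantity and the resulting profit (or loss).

y = 0 (shut down); profit = -$162

Tabulate TR − TC: y=0: -162; y=1: -177; y=2: -185; y=3: -194; y=4: -208; y=5: -235; y=6: -280; y=7: -349; y=8: -449.
Profit is highest at y = 0. Equivalently, the lowest AVC in the table is 38/3 ≈ $12.67 at y = 3, and P = $2 falls below it — price never covers variable cost, so the firm shuts down and loses only its fixed cost.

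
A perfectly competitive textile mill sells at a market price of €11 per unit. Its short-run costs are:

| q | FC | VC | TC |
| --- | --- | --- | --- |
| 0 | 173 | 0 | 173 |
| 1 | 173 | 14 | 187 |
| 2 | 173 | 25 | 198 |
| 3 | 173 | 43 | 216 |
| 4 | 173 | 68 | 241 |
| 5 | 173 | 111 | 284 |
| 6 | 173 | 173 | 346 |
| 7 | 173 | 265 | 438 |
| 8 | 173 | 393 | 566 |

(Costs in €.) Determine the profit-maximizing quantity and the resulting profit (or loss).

Compute π = P·q − TC at each output: q=0: -173; q=1: -176; q=2: -176; q=3: -183; q=4: -197; q=5: -229; q=6: -280; q=7: -361; q=8: -478.
Profit is highest at q = 0. Equivalently, the lowest AVC in the table is 25/2 ≈ €12.50 at q = 2, and P = €11 falls below it — price never covers variable cost, so the firm shuts down and loses only its fixed cost.

q = 0 (shut down); profit = -€173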